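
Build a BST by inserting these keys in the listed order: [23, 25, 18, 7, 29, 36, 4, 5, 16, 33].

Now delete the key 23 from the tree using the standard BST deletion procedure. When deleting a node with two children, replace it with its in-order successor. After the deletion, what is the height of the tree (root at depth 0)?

23: root
25: right child of 23 (depth 1)
18: left child of 23 (depth 1)
7: left child of 18 (depth 2)
29: right child of 25 (depth 2)
36: right child of 29 (depth 3)
4: left child of 7 (depth 3)
5: right child of 4 (depth 4)
16: right child of 7 (depth 3)
33: left child of 36 (depth 4)

Delete 23 (two children — replace with in-order successor).
After deletion, deepest node is 5 at depth 4.

4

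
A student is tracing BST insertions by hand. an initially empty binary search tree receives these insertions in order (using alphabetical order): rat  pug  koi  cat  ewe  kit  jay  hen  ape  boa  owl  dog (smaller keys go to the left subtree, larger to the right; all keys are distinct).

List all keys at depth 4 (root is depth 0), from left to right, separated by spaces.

ape ewe

rat: root
pug: left child of rat (depth 1)
koi: left child of pug (depth 2)
cat: left child of koi (depth 3)
ewe: right child of cat (depth 4)
kit: right child of ewe (depth 5)
jay: left child of kit (depth 6)
hen: left child of jay (depth 7)
ape: left child of cat (depth 4)
boa: right child of ape (depth 5)
owl: right child of koi (depth 3)
dog: left child of ewe (depth 5)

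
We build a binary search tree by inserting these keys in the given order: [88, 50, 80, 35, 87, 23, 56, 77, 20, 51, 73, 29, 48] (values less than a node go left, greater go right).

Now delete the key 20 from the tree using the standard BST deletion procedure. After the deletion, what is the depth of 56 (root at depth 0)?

3

Insert 88: tree is empty, so 88 becomes the root.
Insert 50: 50 < 88 → go left. Place as left child of 88.
Insert 80: 80 < 88 → go left; 80 > 50 → go right. Place as right child of 50.
Insert 35: 35 < 88 → go left; 35 < 50 → go left. Place as left child of 50.
Insert 87: 87 < 88 → go left; 87 > 50 → go right; 87 > 80 → go right. Place as right child of 80.
Insert 23: 23 < 88 → go left; 23 < 50 → go left; 23 < 35 → go left. Place as left child of 35.
Insert 56: 56 < 88 → go left; 56 > 50 → go right; 56 < 80 → go left. Place as left child of 80.
Insert 77: 77 < 88 → go left; 77 > 50 → go right; 77 < 80 → go left; 77 > 56 → go right. Place as right child of 56.
Insert 20: 20 < 88 → go left; 20 < 50 → go left; 20 < 35 → go left; 20 < 23 → go left. Place as left child of 23.
Insert 51: 51 < 88 → go left; 51 > 50 → go right; 51 < 80 → go left; 51 < 56 → go left. Place as left child of 56.
Insert 73: 73 < 88 → go left; 73 > 50 → go right; 73 < 80 → go left; 73 > 56 → go right; 73 < 77 → go left. Place as left child of 77.
Insert 29: 29 < 88 → go left; 29 < 50 → go left; 29 < 35 → go left; 29 > 23 → go right. Place as right child of 23.
Insert 48: 48 < 88 → go left; 48 < 50 → go left; 48 > 35 → go right. Place as right child of 35.

Delete 20 (at most one child — splice it out).
After deletion, path to 56: 88 → 50 → 80 → 56.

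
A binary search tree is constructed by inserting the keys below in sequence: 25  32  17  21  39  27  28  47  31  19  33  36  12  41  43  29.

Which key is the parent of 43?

Insert 25: tree is empty, so 25 becomes the root.
Insert 32: 32 > 25 → go right. Place as right child of 25.
Insert 17: 17 < 25 → go left. Place as left child of 25.
Insert 21: 21 < 25 → go left; 21 > 17 → go right. Place as right child of 17.
Insert 39: 39 > 25 → go right; 39 > 32 → go right. Place as right child of 32.
Insert 27: 27 > 25 → go right; 27 < 32 → go left. Place as left child of 32.
Insert 28: 28 > 25 → go right; 28 < 32 → go left; 28 > 27 → go right. Place as right child of 27.
Insert 47: 47 > 25 → go right; 47 > 32 → go right; 47 > 39 → go right. Place as right child of 39.
Insert 31: 31 > 25 → go right; 31 < 32 → go left; 31 > 27 → go right; 31 > 28 → go right. Place as right child of 28.
Insert 19: 19 < 25 → go left; 19 > 17 → go right; 19 < 21 → go left. Place as left child of 21.
Insert 33: 33 > 25 → go right; 33 > 32 → go right; 33 < 39 → go left. Place as left child of 39.
Insert 36: 36 > 25 → go right; 36 > 32 → go right; 36 < 39 → go left; 36 > 33 → go right. Place as right child of 33.
Insert 12: 12 < 25 → go left; 12 < 17 → go left. Place as left child of 17.
Insert 41: 41 > 25 → go right; 41 > 32 → go right; 41 > 39 → go right; 41 < 47 → go left. Place as left child of 47.
Insert 43: 43 > 25 → go right; 43 > 32 → go right; 43 > 39 → go right; 43 < 47 → go left; 43 > 41 → go right. Place as right child of 41.
Insert 29: 29 > 25 → go right; 29 < 32 → go left; 29 > 27 → go right; 29 > 28 → go right; 29 < 31 → go left. Place as left child of 31.

41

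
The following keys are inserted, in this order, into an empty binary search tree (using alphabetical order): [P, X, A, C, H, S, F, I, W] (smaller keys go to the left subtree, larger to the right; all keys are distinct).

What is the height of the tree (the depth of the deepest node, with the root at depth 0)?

4

Insert P: tree is empty, so P becomes the root.
Insert X: X > P → go right. Place as right child of P.
Insert A: A < P → go left. Place as left child of P.
Insert C: C < P → go left; C > A → go right. Place as right child of A.
Insert H: H < P → go left; H > A → go right; H > C → go right. Place as right child of C.
Insert S: S > P → go right; S < X → go left. Place as left child of X.
Insert F: F < P → go left; F > A → go right; F > C → go right; F < H → go left. Place as left child of H.
Insert I: I < P → go left; I > A → go right; I > C → go right; I > H → go right. Place as right child of H.
Insert W: W > P → go right; W < X → go left; W > S → go right. Place as right child of S.

The deepest node is F at depth 4.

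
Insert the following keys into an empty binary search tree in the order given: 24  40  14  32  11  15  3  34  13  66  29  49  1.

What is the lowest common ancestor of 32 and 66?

40

24: root
40: right child of 24 (depth 1)
14: left child of 24 (depth 1)
32: left child of 40 (depth 2)
11: left child of 14 (depth 2)
15: right child of 14 (depth 2)
3: left child of 11 (depth 3)
34: right child of 32 (depth 3)
13: right child of 11 (depth 3)
66: right child of 40 (depth 2)
29: left child of 32 (depth 3)
49: left child of 66 (depth 3)
1: left child of 3 (depth 4)

Path to 32: 24 → 40 → 32
Path to 66: 24 → 40 → 66
The paths share a prefix ending at 40, then split left and right.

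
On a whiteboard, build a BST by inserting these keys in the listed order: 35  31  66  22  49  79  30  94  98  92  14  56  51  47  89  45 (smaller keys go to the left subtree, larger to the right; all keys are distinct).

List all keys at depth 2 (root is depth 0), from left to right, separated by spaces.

Resulting structure (node: left, right):
  35: L=31, R=66
  31: L=22, R=–
  66: L=49, R=79
  22: L=14, R=30
  49: L=47, R=56
  79: L=–, R=94
  30: L=–, R=–
  94: L=92, R=98
  98: L=–, R=–
  92: L=89, R=–
  14: L=–, R=–
  56: L=51, R=–
  51: L=–, R=–
  47: L=45, R=–
  89: L=–, R=–
  45: L=–, R=–

22 49 79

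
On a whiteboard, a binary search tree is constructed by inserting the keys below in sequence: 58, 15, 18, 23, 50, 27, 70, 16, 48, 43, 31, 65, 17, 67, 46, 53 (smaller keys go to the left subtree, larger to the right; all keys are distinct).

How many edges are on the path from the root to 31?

8

Resulting structure (node: left, right):
  58: L=15, R=70
  15: L=–, R=18
  18: L=16, R=23
  23: L=–, R=50
  50: L=27, R=53
  27: L=–, R=48
  70: L=65, R=–
  16: L=–, R=17
  48: L=43, R=–
  43: L=31, R=46
  31: L=–, R=–
  65: L=–, R=67
  17: L=–, R=–
  67: L=–, R=–
  46: L=–, R=–
  53: L=–, R=–

Path to 31: 58 → 15 → 18 → 23 → 50 → 27 → 48 → 43 → 31, which is 8 edges.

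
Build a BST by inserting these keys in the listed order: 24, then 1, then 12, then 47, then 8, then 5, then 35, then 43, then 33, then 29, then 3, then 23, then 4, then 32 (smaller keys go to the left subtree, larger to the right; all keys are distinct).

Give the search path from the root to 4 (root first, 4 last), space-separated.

24 1 12 8 5 3 4

24: root
1: left child of 24 (depth 1)
12: right child of 1 (depth 2)
47: right child of 24 (depth 1)
8: left child of 12 (depth 3)
5: left child of 8 (depth 4)
35: left child of 47 (depth 2)
43: right child of 35 (depth 3)
33: left child of 35 (depth 3)
29: left child of 33 (depth 4)
3: left child of 5 (depth 5)
23: right child of 12 (depth 3)
4: right child of 3 (depth 6)
32: right child of 29 (depth 5)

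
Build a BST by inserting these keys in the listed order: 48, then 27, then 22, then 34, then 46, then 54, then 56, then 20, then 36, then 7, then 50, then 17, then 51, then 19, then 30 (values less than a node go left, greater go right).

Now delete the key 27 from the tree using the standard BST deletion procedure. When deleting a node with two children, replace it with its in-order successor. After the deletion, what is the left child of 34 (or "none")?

none

48: root
27: left child of 48 (depth 1)
22: left child of 27 (depth 2)
34: right child of 27 (depth 2)
46: right child of 34 (depth 3)
54: right child of 48 (depth 1)
56: right child of 54 (depth 2)
20: left child of 22 (depth 3)
36: left child of 46 (depth 4)
7: left child of 20 (depth 4)
50: left child of 54 (depth 2)
17: right child of 7 (depth 5)
51: right child of 50 (depth 3)
19: right child of 17 (depth 6)
30: left child of 34 (depth 3)

Delete 27 (two children — replace with in-order successor).
After deletion, 34's left child: none.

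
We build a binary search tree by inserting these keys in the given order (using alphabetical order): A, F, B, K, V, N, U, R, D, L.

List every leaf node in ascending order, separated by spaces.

D L R

Insert A: tree is empty, so A becomes the root.
Insert F: F > A → go right. Place as right child of A.
Insert B: B > A → go right; B < F → go left. Place as left child of F.
Insert K: K > A → go right; K > F → go right. Place as right child of F.
Insert V: V > A → go right; V > F → go right; V > K → go right. Place as right child of K.
Insert N: N > A → go right; N > F → go right; N > K → go right; N < V → go left. Place as left child of V.
Insert U: U > A → go right; U > F → go right; U > K → go right; U < V → go left; U > N → go right. Place as right child of N.
Insert R: R > A → go right; R > F → go right; R > K → go right; R < V → go left; R > N → go right; R < U → go left. Place as left child of U.
Insert D: D > A → go right; D < F → go left; D > B → go right. Place as right child of B.
Insert L: L > A → go right; L > F → go right; L > K → go right; L < V → go left; L < N → go left. Place as left child of N.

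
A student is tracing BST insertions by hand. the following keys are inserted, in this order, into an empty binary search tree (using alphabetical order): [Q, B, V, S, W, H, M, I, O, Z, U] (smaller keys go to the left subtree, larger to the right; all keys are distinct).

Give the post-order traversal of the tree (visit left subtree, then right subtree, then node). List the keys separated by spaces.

I O M H B U S Z W V Q

Q: root
B: left child of Q (depth 1)
V: right child of Q (depth 1)
S: left child of V (depth 2)
W: right child of V (depth 2)
H: right child of B (depth 2)
M: right child of H (depth 3)
I: left child of M (depth 4)
O: right child of M (depth 4)
Z: right child of W (depth 3)
U: right child of S (depth 3)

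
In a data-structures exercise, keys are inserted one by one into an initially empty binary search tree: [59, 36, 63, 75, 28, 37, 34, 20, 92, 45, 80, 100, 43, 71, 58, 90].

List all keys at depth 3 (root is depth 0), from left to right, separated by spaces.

20 34 45 71 92

59: root
36: left child of 59 (depth 1)
63: right child of 59 (depth 1)
75: right child of 63 (depth 2)
28: left child of 36 (depth 2)
37: right child of 36 (depth 2)
34: right child of 28 (depth 3)
20: left child of 28 (depth 3)
92: right child of 75 (depth 3)
45: right child of 37 (depth 3)
80: left child of 92 (depth 4)
100: right child of 92 (depth 4)
43: left child of 45 (depth 4)
71: left child of 75 (depth 3)
58: right child of 45 (depth 4)
90: right child of 80 (depth 5)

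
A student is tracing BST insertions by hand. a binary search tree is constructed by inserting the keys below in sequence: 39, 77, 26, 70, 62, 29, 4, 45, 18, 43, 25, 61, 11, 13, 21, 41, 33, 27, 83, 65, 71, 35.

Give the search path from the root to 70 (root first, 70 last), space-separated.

39 77 70

Insert 39: tree is empty, so 39 becomes the root.
Insert 77: 77 > 39 → go right. Place as right child of 39.
Insert 26: 26 < 39 → go left. Place as left child of 39.
Insert 70: 70 > 39 → go right; 70 < 77 → go left. Place as left child of 77.
Insert 62: 62 > 39 → go right; 62 < 77 → go left; 62 < 70 → go left. Place as left child of 70.
Insert 29: 29 < 39 → go left; 29 > 26 → go right. Place as right child of 26.
Insert 4: 4 < 39 → go left; 4 < 26 → go left. Place as left child of 26.
Insert 45: 45 > 39 → go right; 45 < 77 → go left; 45 < 70 → go left; 45 < 62 → go left. Place as left child of 62.
Insert 18: 18 < 39 → go left; 18 < 26 → go left; 18 > 4 → go right. Place as right child of 4.
Insert 43: 43 > 39 → go right; 43 < 77 → go left; 43 < 70 → go left; 43 < 62 → go left; 43 < 45 → go left. Place as left child of 45.
Insert 25: 25 < 39 → go left; 25 < 26 → go left; 25 > 4 → go right; 25 > 18 → go right. Place as right child of 18.
Insert 61: 61 > 39 → go right; 61 < 77 → go left; 61 < 70 → go left; 61 < 62 → go left; 61 > 45 → go right. Place as right child of 45.
Insert 11: 11 < 39 → go left; 11 < 26 → go left; 11 > 4 → go right; 11 < 18 → go left. Place as left child of 18.
Insert 13: 13 < 39 → go left; 13 < 26 → go left; 13 > 4 → go right; 13 < 18 → go left; 13 > 11 → go right. Place as right child of 11.
Insert 21: 21 < 39 → go left; 21 < 26 → go left; 21 > 4 → go right; 21 > 18 → go right; 21 < 25 → go left. Place as left child of 25.
Insert 41: 41 > 39 → go right; 41 < 77 → go left; 41 < 70 → go left; 41 < 62 → go left; 41 < 45 → go left; 41 < 43 → go left. Place as left child of 43.
Insert 33: 33 < 39 → go left; 33 > 26 → go right; 33 > 29 → go right. Place as right child of 29.
Insert 27: 27 < 39 → go left; 27 > 26 → go right; 27 < 29 → go left. Place as left child of 29.
Insert 83: 83 > 39 → go right; 83 > 77 → go right. Place as right child of 77.
Insert 65: 65 > 39 → go right; 65 < 77 → go left; 65 < 70 → go left; 65 > 62 → go right. Place as right child of 62.
Insert 71: 71 > 39 → go right; 71 < 77 → go left; 71 > 70 → go right. Place as right child of 70.
Insert 35: 35 < 39 → go left; 35 > 26 → go right; 35 > 29 → go right; 35 > 33 → go right. Place as right child of 33.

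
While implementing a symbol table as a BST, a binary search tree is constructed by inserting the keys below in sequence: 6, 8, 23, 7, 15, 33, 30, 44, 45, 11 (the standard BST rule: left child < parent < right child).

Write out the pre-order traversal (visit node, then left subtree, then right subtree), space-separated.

6 8 7 23 15 11 33 30 44 45

6: root
8: right child of 6 (depth 1)
23: right child of 8 (depth 2)
7: left child of 8 (depth 2)
15: left child of 23 (depth 3)
33: right child of 23 (depth 3)
30: left child of 33 (depth 4)
44: right child of 33 (depth 4)
45: right child of 44 (depth 5)
11: left child of 15 (depth 4)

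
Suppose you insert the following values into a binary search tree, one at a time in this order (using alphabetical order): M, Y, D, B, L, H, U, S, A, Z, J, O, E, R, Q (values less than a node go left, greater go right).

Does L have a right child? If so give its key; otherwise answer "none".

none

Resulting structure (node: left, right):
  M: L=D, R=Y
  Y: L=U, R=Z
  D: L=B, R=L
  B: L=A, R=–
  L: L=H, R=–
  H: L=E, R=J
  U: L=S, R=–
  S: L=O, R=–
  A: L=–, R=–
  Z: L=–, R=–
  J: L=–, R=–
  O: L=–, R=R
  E: L=–, R=–
  R: L=Q, R=–
  Q: L=–, R=–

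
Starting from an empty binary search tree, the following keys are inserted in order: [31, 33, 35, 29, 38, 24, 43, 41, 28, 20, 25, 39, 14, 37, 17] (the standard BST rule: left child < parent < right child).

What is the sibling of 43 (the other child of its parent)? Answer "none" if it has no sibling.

37

Insert 31: tree is empty, so 31 becomes the root.
Insert 33: 33 > 31 → go right. Place as right child of 31.
Insert 35: 35 > 31 → go right; 35 > 33 → go right. Place as right child of 33.
Insert 29: 29 < 31 → go left. Place as left child of 31.
Insert 38: 38 > 31 → go right; 38 > 33 → go right; 38 > 35 → go right. Place as right child of 35.
Insert 24: 24 < 31 → go left; 24 < 29 → go left. Place as left child of 29.
Insert 43: 43 > 31 → go right; 43 > 33 → go right; 43 > 35 → go right; 43 > 38 → go right. Place as right child of 38.
Insert 41: 41 > 31 → go right; 41 > 33 → go right; 41 > 35 → go right; 41 > 38 → go right; 41 < 43 → go left. Place as left child of 43.
Insert 28: 28 < 31 → go left; 28 < 29 → go left; 28 > 24 → go right. Place as right child of 24.
Insert 20: 20 < 31 → go left; 20 < 29 → go left; 20 < 24 → go left. Place as left child of 24.
Insert 25: 25 < 31 → go left; 25 < 29 → go left; 25 > 24 → go right; 25 < 28 → go left. Place as left child of 28.
Insert 39: 39 > 31 → go right; 39 > 33 → go right; 39 > 35 → go right; 39 > 38 → go right; 39 < 43 → go left; 39 < 41 → go left. Place as left child of 41.
Insert 14: 14 < 31 → go left; 14 < 29 → go left; 14 < 24 → go left; 14 < 20 → go left. Place as left child of 20.
Insert 37: 37 > 31 → go right; 37 > 33 → go right; 37 > 35 → go right; 37 < 38 → go left. Place as left child of 38.
Insert 17: 17 < 31 → go left; 17 < 29 → go left; 17 < 24 → go left; 17 < 20 → go left; 17 > 14 → go right. Place as right child of 14.

43's parent is 38; the other child of 38 is 37.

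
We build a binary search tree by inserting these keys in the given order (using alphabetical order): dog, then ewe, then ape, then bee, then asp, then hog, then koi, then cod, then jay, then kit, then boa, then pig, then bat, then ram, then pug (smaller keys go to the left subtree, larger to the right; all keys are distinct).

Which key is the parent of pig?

dog: root
ewe: right child of dog (depth 1)
ape: left child of dog (depth 1)
bee: right child of ape (depth 2)
asp: left child of bee (depth 3)
hog: right child of ewe (depth 2)
koi: right child of hog (depth 3)
cod: right child of bee (depth 3)
jay: left child of koi (depth 4)
kit: right child of jay (depth 5)
boa: left child of cod (depth 4)
pig: right child of koi (depth 4)
bat: right child of asp (depth 4)
ram: right child of pig (depth 5)
pug: left child of ram (depth 6)

koi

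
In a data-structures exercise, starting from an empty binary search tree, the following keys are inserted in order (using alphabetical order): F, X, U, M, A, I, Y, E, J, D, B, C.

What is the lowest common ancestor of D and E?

Insert F: tree is empty, so F becomes the root.
Insert X: X > F → go right. Place as right child of F.
Insert U: U > F → go right; U < X → go left. Place as left child of X.
Insert M: M > F → go right; M < X → go left; M < U → go left. Place as left child of U.
Insert A: A < F → go left. Place as left child of F.
Insert I: I > F → go right; I < X → go left; I < U → go left; I < M → go left. Place as left child of M.
Insert Y: Y > F → go right; Y > X → go right. Place as right child of X.
Insert E: E < F → go left; E > A → go right. Place as right child of A.
Insert J: J > F → go right; J < X → go left; J < U → go left; J < M → go left; J > I → go right. Place as right child of I.
Insert D: D < F → go left; D > A → go right; D < E → go left. Place as left child of E.
Insert B: B < F → go left; B > A → go right; B < E → go left; B < D → go left. Place as left child of D.
Insert C: C < F → go left; C > A → go right; C < E → go left; C < D → go left; C > B → go right. Place as right child of B.

Path to D: F → A → E → D
Path to E: F → A → E
E lies on both paths and is an ancestor of the other node.

E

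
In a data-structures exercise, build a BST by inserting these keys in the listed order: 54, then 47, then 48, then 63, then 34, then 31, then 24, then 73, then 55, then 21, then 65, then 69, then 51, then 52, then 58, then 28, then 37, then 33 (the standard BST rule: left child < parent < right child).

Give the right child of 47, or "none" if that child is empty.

Insert 54: tree is empty, so 54 becomes the root.
Insert 47: 47 < 54 → go left. Place as left child of 54.
Insert 48: 48 < 54 → go left; 48 > 47 → go right. Place as right child of 47.
Insert 63: 63 > 54 → go right. Place as right child of 54.
Insert 34: 34 < 54 → go left; 34 < 47 → go left. Place as left child of 47.
Insert 31: 31 < 54 → go left; 31 < 47 → go left; 31 < 34 → go left. Place as left child of 34.
Insert 24: 24 < 54 → go left; 24 < 47 → go left; 24 < 34 → go left; 24 < 31 → go left. Place as left child of 31.
Insert 73: 73 > 54 → go right; 73 > 63 → go right. Place as right child of 63.
Insert 55: 55 > 54 → go right; 55 < 63 → go left. Place as left child of 63.
Insert 21: 21 < 54 → go left; 21 < 47 → go left; 21 < 34 → go left; 21 < 31 → go left; 21 < 24 → go left. Place as left child of 24.
Insert 65: 65 > 54 → go right; 65 > 63 → go right; 65 < 73 → go left. Place as left child of 73.
Insert 69: 69 > 54 → go right; 69 > 63 → go right; 69 < 73 → go left; 69 > 65 → go right. Place as right child of 65.
Insert 51: 51 < 54 → go left; 51 > 47 → go right; 51 > 48 → go right. Place as right child of 48.
Insert 52: 52 < 54 → go left; 52 > 47 → go right; 52 > 48 → go right; 52 > 51 → go right. Place as right child of 51.
Insert 58: 58 > 54 → go right; 58 < 63 → go left; 58 > 55 → go right. Place as right child of 55.
Insert 28: 28 < 54 → go left; 28 < 47 → go left; 28 < 34 → go left; 28 < 31 → go left; 28 > 24 → go right. Place as right child of 24.
Insert 37: 37 < 54 → go left; 37 < 47 → go left; 37 > 34 → go right. Place as right child of 34.
Insert 33: 33 < 54 → go left; 33 < 47 → go left; 33 < 34 → go left; 33 > 31 → go right. Place as right child of 31.

48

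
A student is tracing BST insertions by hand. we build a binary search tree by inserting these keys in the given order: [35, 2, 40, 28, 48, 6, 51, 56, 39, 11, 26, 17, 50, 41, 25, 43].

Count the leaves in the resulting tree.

35: root
2: left child of 35 (depth 1)
40: right child of 35 (depth 1)
28: right child of 2 (depth 2)
48: right child of 40 (depth 2)
6: left child of 28 (depth 3)
51: right child of 48 (depth 3)
56: right child of 51 (depth 4)
39: left child of 40 (depth 2)
11: right child of 6 (depth 4)
26: right child of 11 (depth 5)
17: left child of 26 (depth 6)
50: left child of 51 (depth 4)
41: left child of 48 (depth 3)
25: right child of 17 (depth 7)
43: right child of 41 (depth 4)

Leaves: 25, 39, 43, 50, 56 — 5 in total.

5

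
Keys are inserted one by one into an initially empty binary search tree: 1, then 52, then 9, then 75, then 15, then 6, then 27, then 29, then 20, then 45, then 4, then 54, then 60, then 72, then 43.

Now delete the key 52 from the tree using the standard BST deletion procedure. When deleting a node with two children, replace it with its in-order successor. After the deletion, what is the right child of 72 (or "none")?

none

Insert 1: tree is empty, so 1 becomes the root.
Insert 52: 52 > 1 → go right. Place as right child of 1.
Insert 9: 9 > 1 → go right; 9 < 52 → go left. Place as left child of 52.
Insert 75: 75 > 1 → go right; 75 > 52 → go right. Place as right child of 52.
Insert 15: 15 > 1 → go right; 15 < 52 → go left; 15 > 9 → go right. Place as right child of 9.
Insert 6: 6 > 1 → go right; 6 < 52 → go left; 6 < 9 → go left. Place as left child of 9.
Insert 27: 27 > 1 → go right; 27 < 52 → go left; 27 > 9 → go right; 27 > 15 → go right. Place as right child of 15.
Insert 29: 29 > 1 → go right; 29 < 52 → go left; 29 > 9 → go right; 29 > 15 → go right; 29 > 27 → go right. Place as right child of 27.
Insert 20: 20 > 1 → go right; 20 < 52 → go left; 20 > 9 → go right; 20 > 15 → go right; 20 < 27 → go left. Place as left child of 27.
Insert 45: 45 > 1 → go right; 45 < 52 → go left; 45 > 9 → go right; 45 > 15 → go right; 45 > 27 → go right; 45 > 29 → go right. Place as right child of 29.
Insert 4: 4 > 1 → go right; 4 < 52 → go left; 4 < 9 → go left; 4 < 6 → go left. Place as left child of 6.
Insert 54: 54 > 1 → go right; 54 > 52 → go right; 54 < 75 → go left. Place as left child of 75.
Insert 60: 60 > 1 → go right; 60 > 52 → go right; 60 < 75 → go left; 60 > 54 → go right. Place as right child of 54.
Insert 72: 72 > 1 → go right; 72 > 52 → go right; 72 < 75 → go left; 72 > 54 → go right; 72 > 60 → go right. Place as right child of 60.
Insert 43: 43 > 1 → go right; 43 < 52 → go left; 43 > 9 → go right; 43 > 15 → go right; 43 > 27 → go right; 43 > 29 → go right; 43 < 45 → go left. Place as left child of 45.

Delete 52 (two children — replace with in-order successor).
After deletion, 72's right child: none.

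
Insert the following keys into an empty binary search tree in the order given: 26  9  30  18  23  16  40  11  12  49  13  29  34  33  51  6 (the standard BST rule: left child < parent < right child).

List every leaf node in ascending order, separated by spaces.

6 13 23 29 33 51

Insert 26: tree is empty, so 26 becomes the root.
Insert 9: 9 < 26 → go left. Place as left child of 26.
Insert 30: 30 > 26 → go right. Place as right child of 26.
Insert 18: 18 < 26 → go left; 18 > 9 → go right. Place as right child of 9.
Insert 23: 23 < 26 → go left; 23 > 9 → go right; 23 > 18 → go right. Place as right child of 18.
Insert 16: 16 < 26 → go left; 16 > 9 → go right; 16 < 18 → go left. Place as left child of 18.
Insert 40: 40 > 26 → go right; 40 > 30 → go right. Place as right child of 30.
Insert 11: 11 < 26 → go left; 11 > 9 → go right; 11 < 18 → go left; 11 < 16 → go left. Place as left child of 16.
Insert 12: 12 < 26 → go left; 12 > 9 → go right; 12 < 18 → go left; 12 < 16 → go left; 12 > 11 → go right. Place as right child of 11.
Insert 49: 49 > 26 → go right; 49 > 30 → go right; 49 > 40 → go right. Place as right child of 40.
Insert 13: 13 < 26 → go left; 13 > 9 → go right; 13 < 18 → go left; 13 < 16 → go left; 13 > 11 → go right; 13 > 12 → go right. Place as right child of 12.
Insert 29: 29 > 26 → go right; 29 < 30 → go left. Place as left child of 30.
Insert 34: 34 > 26 → go right; 34 > 30 → go right; 34 < 40 → go left. Place as left child of 40.
Insert 33: 33 > 26 → go right; 33 > 30 → go right; 33 < 40 → go left; 33 < 34 → go left. Place as left child of 34.
Insert 51: 51 > 26 → go right; 51 > 30 → go right; 51 > 40 → go right; 51 > 49 → go right. Place as right child of 49.
Insert 6: 6 < 26 → go left; 6 < 9 → go left. Place as left child of 9.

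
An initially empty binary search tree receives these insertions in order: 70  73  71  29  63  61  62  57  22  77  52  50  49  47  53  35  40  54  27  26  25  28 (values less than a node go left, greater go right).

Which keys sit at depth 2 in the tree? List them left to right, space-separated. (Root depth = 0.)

22 63 71 77

70: root
73: right child of 70 (depth 1)
71: left child of 73 (depth 2)
29: left child of 70 (depth 1)
63: right child of 29 (depth 2)
61: left child of 63 (depth 3)
62: right child of 61 (depth 4)
57: left child of 61 (depth 4)
22: left child of 29 (depth 2)
77: right child of 73 (depth 2)
52: left child of 57 (depth 5)
50: left child of 52 (depth 6)
49: left child of 50 (depth 7)
47: left child of 49 (depth 8)
53: right child of 52 (depth 6)
35: left child of 47 (depth 9)
40: right child of 35 (depth 10)
54: right child of 53 (depth 7)
27: right child of 22 (depth 3)
26: left child of 27 (depth 4)
25: left child of 26 (depth 5)
28: right child of 27 (depth 4)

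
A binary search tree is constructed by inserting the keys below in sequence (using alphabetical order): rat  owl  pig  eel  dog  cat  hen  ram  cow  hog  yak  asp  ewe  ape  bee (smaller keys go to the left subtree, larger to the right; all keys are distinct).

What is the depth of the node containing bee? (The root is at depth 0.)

6

Insert rat: tree is empty, so rat becomes the root.
Insert owl: owl < rat → go left. Place as left child of rat.
Insert pig: pig < rat → go left; pig > owl → go right. Place as right child of owl.
Insert eel: eel < rat → go left; eel < owl → go left. Place as left child of owl.
Insert dog: dog < rat → go left; dog < owl → go left; dog < eel → go left. Place as left child of eel.
Insert cat: cat < rat → go left; cat < owl → go left; cat < eel → go left; cat < dog → go left. Place as left child of dog.
Insert hen: hen < rat → go left; hen < owl → go left; hen > eel → go right. Place as right child of eel.
Insert ram: ram < rat → go left; ram > owl → go right; ram > pig → go right. Place as right child of pig.
Insert cow: cow < rat → go left; cow < owl → go left; cow < eel → go left; cow < dog → go left; cow > cat → go right. Place as right child of cat.
Insert hog: hog < rat → go left; hog < owl → go left; hog > eel → go right; hog > hen → go right. Place as right child of hen.
Insert yak: yak > rat → go right. Place as right child of rat.
Insert asp: asp < rat → go left; asp < owl → go left; asp < eel → go left; asp < dog → go left; asp < cat → go left. Place as left child of cat.
Insert ewe: ewe < rat → go left; ewe < owl → go left; ewe > eel → go right; ewe < hen → go left. Place as left child of hen.
Insert ape: ape < rat → go left; ape < owl → go left; ape < eel → go left; ape < dog → go left; ape < cat → go left; ape < asp → go left. Place as left child of asp.
Insert bee: bee < rat → go left; bee < owl → go left; bee < eel → go left; bee < dog → go left; bee < cat → go left; bee > asp → go right. Place as right child of asp.

Path to bee: rat → owl → eel → dog → cat → asp → bee, which is 6 edges.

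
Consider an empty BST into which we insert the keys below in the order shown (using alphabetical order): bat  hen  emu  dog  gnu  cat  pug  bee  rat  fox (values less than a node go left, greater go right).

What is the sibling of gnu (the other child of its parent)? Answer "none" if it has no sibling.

Insert bat: tree is empty, so bat becomes the root.
Insert hen: hen > bat → go right. Place as right child of bat.
Insert emu: emu > bat → go right; emu < hen → go left. Place as left child of hen.
Insert dog: dog > bat → go right; dog < hen → go left; dog < emu → go left. Place as left child of emu.
Insert gnu: gnu > bat → go right; gnu < hen → go left; gnu > emu → go right. Place as right child of emu.
Insert cat: cat > bat → go right; cat < hen → go left; cat < emu → go left; cat < dog → go left. Place as left child of dog.
Insert pug: pug > bat → go right; pug > hen → go right. Place as right child of hen.
Insert bee: bee > bat → go right; bee < hen → go left; bee < emu → go left; bee < dog → go left; bee < cat → go left. Place as left child of cat.
Insert rat: rat > bat → go right; rat > hen → go right; rat > pug → go right. Place as right child of pug.
Insert fox: fox > bat → go right; fox < hen → go left; fox > emu → go right; fox < gnu → go left. Place as left child of gnu.

gnu's parent is emu; the other child of emu is dog.

dog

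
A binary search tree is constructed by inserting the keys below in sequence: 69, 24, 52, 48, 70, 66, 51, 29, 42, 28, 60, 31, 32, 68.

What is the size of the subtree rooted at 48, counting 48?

7

69: root
24: left child of 69 (depth 1)
52: right child of 24 (depth 2)
48: left child of 52 (depth 3)
70: right child of 69 (depth 1)
66: right child of 52 (depth 3)
51: right child of 48 (depth 4)
29: left child of 48 (depth 4)
42: right child of 29 (depth 5)
28: left child of 29 (depth 5)
60: left child of 66 (depth 4)
31: left child of 42 (depth 6)
32: right child of 31 (depth 7)
68: right child of 66 (depth 4)

Subtree rooted at 48 contains: 48, 29, 28, 42, 31, 32, 51 — 7 nodes.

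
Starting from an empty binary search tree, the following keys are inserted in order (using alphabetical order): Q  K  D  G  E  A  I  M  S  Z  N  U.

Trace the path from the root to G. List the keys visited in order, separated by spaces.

Resulting structure (node: left, right):
  Q: L=K, R=S
  K: L=D, R=M
  D: L=A, R=G
  G: L=E, R=I
  E: L=–, R=–
  A: L=–, R=–
  I: L=–, R=–
  M: L=–, R=N
  S: L=–, R=Z
  Z: L=U, R=–
  N: L=–, R=–
  U: L=–, R=–

Q K D G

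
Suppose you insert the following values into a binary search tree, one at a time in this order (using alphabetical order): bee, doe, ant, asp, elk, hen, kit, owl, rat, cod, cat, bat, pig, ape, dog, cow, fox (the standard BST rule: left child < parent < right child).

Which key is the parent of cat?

cod

bee: root
doe: right child of bee (depth 1)
ant: left child of bee (depth 1)
asp: right child of ant (depth 2)
elk: right child of doe (depth 2)
hen: right child of elk (depth 3)
kit: right child of hen (depth 4)
owl: right child of kit (depth 5)
rat: right child of owl (depth 6)
cod: left child of doe (depth 2)
cat: left child of cod (depth 3)
bat: right child of asp (depth 3)
pig: left child of rat (depth 7)
ape: left child of asp (depth 3)
dog: left child of elk (depth 3)
cow: right child of cod (depth 3)
fox: left child of hen (depth 4)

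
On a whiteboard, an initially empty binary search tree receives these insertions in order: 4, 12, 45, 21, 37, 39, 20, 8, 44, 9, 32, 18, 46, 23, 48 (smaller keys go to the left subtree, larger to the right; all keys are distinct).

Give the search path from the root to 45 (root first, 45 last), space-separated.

4 12 45

Resulting structure (node: left, right):
  4: L=–, R=12
  12: L=8, R=45
  45: L=21, R=46
  21: L=20, R=37
  37: L=32, R=39
  39: L=–, R=44
  20: L=18, R=–
  8: L=–, R=9
  44: L=–, R=–
  9: L=–, R=–
  32: L=23, R=–
  18: L=–, R=–
  46: L=–, R=48
  23: L=–, R=–
  48: L=–, R=–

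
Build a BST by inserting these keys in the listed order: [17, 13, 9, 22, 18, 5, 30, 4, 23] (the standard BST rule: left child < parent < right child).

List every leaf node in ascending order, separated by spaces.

4 18 23

Insert 17: tree is empty, so 17 becomes the root.
Insert 13: 13 < 17 → go left. Place as left child of 17.
Insert 9: 9 < 17 → go left; 9 < 13 → go left. Place as left child of 13.
Insert 22: 22 > 17 → go right. Place as right child of 17.
Insert 18: 18 > 17 → go right; 18 < 22 → go left. Place as left child of 22.
Insert 5: 5 < 17 → go left; 5 < 13 → go left; 5 < 9 → go left. Place as left child of 9.
Insert 30: 30 > 17 → go right; 30 > 22 → go right. Place as right child of 22.
Insert 4: 4 < 17 → go left; 4 < 13 → go left; 4 < 9 → go left; 4 < 5 → go left. Place as left child of 5.
Insert 23: 23 > 17 → go right; 23 > 22 → go right; 23 < 30 → go left. Place as left child of 30.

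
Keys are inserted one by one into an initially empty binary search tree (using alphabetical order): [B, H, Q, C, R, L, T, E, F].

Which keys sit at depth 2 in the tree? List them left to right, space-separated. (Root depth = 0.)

C Q

B: root
H: right child of B (depth 1)
Q: right child of H (depth 2)
C: left child of H (depth 2)
R: right child of Q (depth 3)
L: left child of Q (depth 3)
T: right child of R (depth 4)
E: right child of C (depth 3)
F: right child of E (depth 4)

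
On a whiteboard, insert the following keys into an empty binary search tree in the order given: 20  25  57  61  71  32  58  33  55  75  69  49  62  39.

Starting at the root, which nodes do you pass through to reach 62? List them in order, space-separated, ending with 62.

Resulting structure (node: left, right):
  20: L=–, R=25
  25: L=–, R=57
  57: L=32, R=61
  61: L=58, R=71
  71: L=69, R=75
  32: L=–, R=33
  58: L=–, R=–
  33: L=–, R=55
  55: L=49, R=–
  75: L=–, R=–
  69: L=62, R=–
  49: L=39, R=–
  62: L=–, R=–
  39: L=–, R=–

20 25 57 61 71 69 62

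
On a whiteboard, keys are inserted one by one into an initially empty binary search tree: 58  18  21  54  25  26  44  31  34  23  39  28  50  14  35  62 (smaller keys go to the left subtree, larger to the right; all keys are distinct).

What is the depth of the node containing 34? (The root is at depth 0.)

Resulting structure (node: left, right):
  58: L=18, R=62
  18: L=14, R=21
  21: L=–, R=54
  54: L=25, R=–
  25: L=23, R=26
  26: L=–, R=44
  44: L=31, R=50
  31: L=28, R=34
  34: L=–, R=39
  23: L=–, R=–
  39: L=35, R=–
  28: L=–, R=–
  50: L=–, R=–
  14: L=–, R=–
  35: L=–, R=–
  62: L=–, R=–

Path to 34: 58 → 18 → 21 → 54 → 25 → 26 → 44 → 31 → 34, which is 8 edges.

8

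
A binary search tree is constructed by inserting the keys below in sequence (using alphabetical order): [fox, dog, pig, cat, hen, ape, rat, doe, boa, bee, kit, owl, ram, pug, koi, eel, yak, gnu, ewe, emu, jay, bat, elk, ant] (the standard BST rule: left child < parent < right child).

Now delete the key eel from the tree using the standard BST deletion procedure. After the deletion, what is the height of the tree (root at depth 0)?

fox: root
dog: left child of fox (depth 1)
pig: right child of fox (depth 1)
cat: left child of dog (depth 2)
hen: left child of pig (depth 2)
ape: left child of cat (depth 3)
rat: right child of pig (depth 2)
doe: right child of cat (depth 3)
boa: right child of ape (depth 4)
bee: left child of boa (depth 5)
kit: right child of hen (depth 3)
owl: right child of kit (depth 4)
ram: left child of rat (depth 3)
pug: left child of ram (depth 4)
koi: left child of owl (depth 5)
eel: right child of dog (depth 2)
yak: right child of rat (depth 3)
gnu: left child of hen (depth 3)
ewe: right child of eel (depth 3)
emu: left child of ewe (depth 4)
jay: left child of kit (depth 4)
bat: left child of bee (depth 6)
elk: left child of emu (depth 5)
ant: left child of ape (depth 4)

Delete eel (at most one child — splice it out).
After deletion, deepest node is bat at depth 6.

6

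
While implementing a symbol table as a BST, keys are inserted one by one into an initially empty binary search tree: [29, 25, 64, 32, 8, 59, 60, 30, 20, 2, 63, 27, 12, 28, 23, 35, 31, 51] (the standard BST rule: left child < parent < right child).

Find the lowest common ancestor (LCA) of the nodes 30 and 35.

Insert 29: tree is empty, so 29 becomes the root.
Insert 25: 25 < 29 → go left. Place as left child of 29.
Insert 64: 64 > 29 → go right. Place as right child of 29.
Insert 32: 32 > 29 → go right; 32 < 64 → go left. Place as left child of 64.
Insert 8: 8 < 29 → go left; 8 < 25 → go left. Place as left child of 25.
Insert 59: 59 > 29 → go right; 59 < 64 → go left; 59 > 32 → go right. Place as right child of 32.
Insert 60: 60 > 29 → go right; 60 < 64 → go left; 60 > 32 → go right; 60 > 59 → go right. Place as right child of 59.
Insert 30: 30 > 29 → go right; 30 < 64 → go left; 30 < 32 → go left. Place as left child of 32.
Insert 20: 20 < 29 → go left; 20 < 25 → go left; 20 > 8 → go right. Place as right child of 8.
Insert 2: 2 < 29 → go left; 2 < 25 → go left; 2 < 8 → go left. Place as left child of 8.
Insert 63: 63 > 29 → go right; 63 < 64 → go left; 63 > 32 → go right; 63 > 59 → go right; 63 > 60 → go right. Place as right child of 60.
Insert 27: 27 < 29 → go left; 27 > 25 → go right. Place as right child of 25.
Insert 12: 12 < 29 → go left; 12 < 25 → go left; 12 > 8 → go right; 12 < 20 → go left. Place as left child of 20.
Insert 28: 28 < 29 → go left; 28 > 25 → go right; 28 > 27 → go right. Place as right child of 27.
Insert 23: 23 < 29 → go left; 23 < 25 → go left; 23 > 8 → go right; 23 > 20 → go right. Place as right child of 20.
Insert 35: 35 > 29 → go right; 35 < 64 → go left; 35 > 32 → go right; 35 < 59 → go left. Place as left child of 59.
Insert 31: 31 > 29 → go right; 31 < 64 → go left; 31 < 32 → go left; 31 > 30 → go right. Place as right child of 30.
Insert 51: 51 > 29 → go right; 51 < 64 → go left; 51 > 32 → go right; 51 < 59 → go left; 51 > 35 → go right. Place as right child of 35.

Path to 30: 29 → 64 → 32 → 30
Path to 35: 29 → 64 → 32 → 59 → 35
The paths share a prefix ending at 32, then split left and right.

32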